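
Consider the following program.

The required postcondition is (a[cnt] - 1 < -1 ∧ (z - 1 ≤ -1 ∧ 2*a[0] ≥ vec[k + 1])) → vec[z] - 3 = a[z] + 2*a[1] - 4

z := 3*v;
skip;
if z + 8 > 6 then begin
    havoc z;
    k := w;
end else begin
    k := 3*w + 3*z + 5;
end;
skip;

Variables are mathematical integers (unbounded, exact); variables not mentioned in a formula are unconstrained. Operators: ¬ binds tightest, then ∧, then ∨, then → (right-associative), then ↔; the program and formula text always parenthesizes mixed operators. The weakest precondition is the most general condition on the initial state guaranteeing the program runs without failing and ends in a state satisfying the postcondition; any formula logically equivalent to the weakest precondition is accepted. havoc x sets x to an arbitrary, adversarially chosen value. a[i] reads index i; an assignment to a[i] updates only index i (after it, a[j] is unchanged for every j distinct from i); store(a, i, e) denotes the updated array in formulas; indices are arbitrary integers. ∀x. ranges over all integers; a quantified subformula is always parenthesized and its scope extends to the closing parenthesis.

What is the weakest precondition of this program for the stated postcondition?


Working backward. After the program, the postcondition (a[cnt] - 1 < -1 ∧ (z - 1 ≤ -1 ∧ 2*a[0] ≥ vec[k + 1])) → vec[z] - 3 = a[z] + 2*a[1] - 4 must hold; in canonical form it is (a[cnt] < 0 ∧ z ≤ 0 ∧ 2*a[0] ≥ vec[k + 1]) → vec[z] = 2*a[1] + a[z] - 1.
Before skip: (a[cnt] < 0 ∧ z ≤ 0 ∧ 2*a[0] ≥ vec[k + 1]) → vec[z] = 2*a[1] + a[z] - 1
Then branch requires ∀z_1. ((a[cnt] < 0 ∧ z_1 ≤ 0 ∧ 2*a[0] ≥ vec[w + 1]) → vec[z_1] = 2*a[1] + a[z_1] - 1); else branch requires (a[cnt] < 0 ∧ z ≤ 0 ∧ 2*a[0] ≥ vec[3*w + 3*z + 6]) → vec[z] = 2*a[1] + a[z] - 1.
Before the if: (z > -2 → (∀z_1. ((a[cnt] < 0 ∧ z_1 ≤ 0 ∧ 2*a[0] ≥ vec[w + 1]) → vec[z_1] = 2*a[1] + a[z_1] - 1))) ∧ ((¬(z > -2)) → ((a[cnt] < 0 ∧ z ≤ 0 ∧ 2*a[0] ≥ vec[3*w + 3*z + 6]) → vec[z] = 2*a[1] + a[z] - 1))
Before skip: (z > -2 → (∀z_1. ((a[cnt] < 0 ∧ z_1 ≤ 0 ∧ 2*a[0] ≥ vec[w + 1]) → vec[z_1] = 2*a[1] + a[z_1] - 1))) ∧ ((¬(z > -2)) → ((a[cnt] < 0 ∧ z ≤ 0 ∧ 2*a[0] ≥ vec[3*w + 3*z + 6]) → vec[z] = 2*a[1] + a[z] - 1))
Before z := 3*v: (3*v > -2 → (∀z_1. ((a[cnt] < 0 ∧ z_1 ≤ 0 ∧ 2*a[0] ≥ vec[w + 1]) → vec[z_1] = 2*a[1] + a[z_1] - 1))) ∧ ((¬(3*v > -2)) → ((a[cnt] < 0 ∧ 3*v ≤ 0 ∧ 2*a[0] ≥ vec[9*v + 3*w + 6]) → vec[3*v] = 2*a[1] + a[3*v] - 1))
Answer: WP = (3*v > -2 → (∀z_1. ((a[cnt] < 0 ∧ z_1 ≤ 0 ∧ 2*a[0] ≥ vec[w + 1]) → vec[z_1] = 2*a[1] + a[z_1] - 1))) ∧ ((¬(3*v > -2)) → ((a[cnt] < 0 ∧ 3*v ≤ 0 ∧ 2*a[0] ≥ vec[9*v + 3*w + 6]) → vec[3*v] = 2*a[1] + a[3*v] - 1))


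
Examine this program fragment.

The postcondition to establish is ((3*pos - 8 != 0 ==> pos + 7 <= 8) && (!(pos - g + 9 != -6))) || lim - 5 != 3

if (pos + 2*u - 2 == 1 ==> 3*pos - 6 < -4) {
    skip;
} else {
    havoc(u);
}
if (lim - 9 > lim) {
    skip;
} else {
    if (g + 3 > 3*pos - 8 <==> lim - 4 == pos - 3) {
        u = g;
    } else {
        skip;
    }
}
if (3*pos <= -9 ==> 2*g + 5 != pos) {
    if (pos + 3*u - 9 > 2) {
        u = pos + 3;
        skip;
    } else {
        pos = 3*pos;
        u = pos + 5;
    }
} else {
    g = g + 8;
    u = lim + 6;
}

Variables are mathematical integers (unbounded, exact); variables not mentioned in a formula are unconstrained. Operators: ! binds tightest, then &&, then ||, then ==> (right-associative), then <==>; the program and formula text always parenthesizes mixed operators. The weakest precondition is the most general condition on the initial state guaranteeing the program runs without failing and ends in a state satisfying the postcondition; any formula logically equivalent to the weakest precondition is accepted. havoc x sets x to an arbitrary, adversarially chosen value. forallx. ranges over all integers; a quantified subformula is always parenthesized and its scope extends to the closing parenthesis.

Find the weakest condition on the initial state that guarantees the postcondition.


Working backward. After the program, the postcondition ((3*pos - 8 != 0 ==> pos + 7 <= 8) && (!(pos - g + 9 != -6))) || lim - 5 != 3 must hold; in canonical form it is ((3*pos != 8 ==> pos <= 1) && (!(pos != g - 15))) || lim != 8.
Then branch requires (pos + 3*u > 11 ==> (((3*pos != 8 ==> pos <= 1) && (!(pos != g - 15))) || lim != 8)) && ((!(pos + 3*u > 11)) ==> (((9*pos != 8 ==> 3*pos <= 1) && (!(3*pos != g - 15))) || lim != 8)); else branch requires ((3*pos != 8 ==> pos <= 1) && (!(pos != g - 7))) || lim != 8.
Before the if: ((3*pos <= -9 ==> 2*g != pos - 5) ==> ((pos + 3*u > 11 ==> (((3*pos != 8 ==> pos <= 1) && (!(pos != g - 15))) || lim != 8)) && ((!(pos + 3*u > 11)) ==> (((9*pos != 8 ==> 3*pos <= 1) && (!(3*pos != g - 15))) || lim != 8)))) && ((!(3*pos <= -9 ==> 2*g != pos - 5)) ==> (((3*pos != 8 ==> pos <= 1) && (!(pos != g - 7))) || lim != 8))
Then branch requires ((3*pos <= -9 ==> 2*g != pos - 5) ==> ((pos + 3*u > 11 ==> (((3*pos != 8 ==> pos <= 1) && (!(pos != g - 15))) || lim != 8)) && ((!(pos + 3*u > 11)) ==> (((9*pos != 8 ==> 3*pos <= 1) && (!(3*pos != g - 15))) || lim != 8)))) && ((!(3*pos <= -9 ==> 2*g != pos - 5)) ==> (((3*pos != 8 ==> pos <= 1) && (!(pos != g - 7))) || lim != 8)); else branch requires ((g > 3*pos - 11 <==> lim == pos + 1) ==> (((3*pos <= -9 ==> 2*g != pos - 5) ==> ((3*g + pos > 11 ==> (((3*pos != 8 ==> pos <= 1) && (!(pos != g - 15))) || lim != 8)) && ((!(3*g + pos > 11)) ==> (((9*pos != 8 ==> 3*pos <= 1) && (!(3*pos != g - 15))) || lim != 8)))) && ((!(3*pos <= -9 ==> 2*g != pos - 5)) ==> (((3*pos != 8 ==> pos <= 1) && (!(pos != g - 7))) || lim != 8)))) && ((!(g > 3*pos - 11 <==> lim == pos + 1)) ==> (((3*pos <= -9 ==> 2*g != pos - 5) ==> ((pos + 3*u > 11 ==> (((3*pos != 8 ==> pos <= 1) && (!(pos != g - 15))) || lim != 8)) && ((!(pos + 3*u > 11)) ==> (((9*pos != 8 ==> 3*pos <= 1) && (!(3*pos != g - 15))) || lim != 8)))) && ((!(3*pos <= -9 ==> 2*g != pos - 5)) ==> (((3*pos != 8 ==> pos <= 1) && (!(pos != g - 7))) || lim != 8)))).
Before the if: ((g > 3*pos - 11 <==> lim == pos + 1) ==> (((3*pos <= -9 ==> 2*g != pos - 5) ==> ((3*g + pos > 11 ==> (((3*pos != 8 ==> pos <= 1) && (!(pos != g - 15))) || lim != 8)) && ((!(3*g + pos > 11)) ==> (((9*pos != 8 ==> 3*pos <= 1) && (!(3*pos != g - 15))) || lim != 8)))) && ((!(3*pos <= -9 ==> 2*g != pos - 5)) ==> (((3*pos != 8 ==> pos <= 1) && (!(pos != g - 7))) || lim != 8)))) && ((!(g > 3*pos - 11 <==> lim == pos + 1)) ==> (((3*pos <= -9 ==> 2*g != pos - 5) ==> ((pos + 3*u > 11 ==> (((3*pos != 8 ==> pos <= 1) && (!(pos != g - 15))) || lim != 8)) && ((!(pos + 3*u > 11)) ==> (((9*pos != 8 ==> 3*pos <= 1) && (!(3*pos != g - 15))) || lim != 8)))) && ((!(3*pos <= -9 ==> 2*g != pos - 5)) ==> (((3*pos != 8 ==> pos <= 1) && (!(pos != g - 7))) || lim != 8))))
Then branch requires ((g > 3*pos - 11 <==> lim == pos + 1) ==> (((3*pos <= -9 ==> 2*g != pos - 5) ==> ((3*g + pos > 11 ==> (((3*pos != 8 ==> pos <= 1) && (!(pos != g - 15))) || lim != 8)) && ((!(3*g + pos > 11)) ==> (((9*pos != 8 ==> 3*pos <= 1) && (!(3*pos != g - 15))) || lim != 8)))) && ((!(3*pos <= -9 ==> 2*g != pos - 5)) ==> (((3*pos != 8 ==> pos <= 1) && (!(pos != g - 7))) || lim != 8)))) && ((!(g > 3*pos - 11 <==> lim == pos + 1)) ==> (((3*pos <= -9 ==> 2*g != pos - 5) ==> ((pos + 3*u > 11 ==> (((3*pos != 8 ==> pos <= 1) && (!(pos != g - 15))) || lim != 8)) && ((!(pos + 3*u > 11)) ==> (((9*pos != 8 ==> 3*pos <= 1) && (!(3*pos != g - 15))) || lim != 8)))) && ((!(3*pos <= -9 ==> 2*g != pos - 5)) ==> (((3*pos != 8 ==> pos <= 1) && (!(pos != g - 7))) || lim != 8)))); else branch requires forall u_1. (((g > 3*pos - 11 <==> lim == pos + 1) ==> (((3*pos <= -9 ==> 2*g != pos - 5) ==> ((3*g + pos > 11 ==> (((3*pos != 8 ==> pos <= 1) && (!(pos != g - 15))) || lim != 8)) && ((!(3*g + pos > 11)) ==> (((9*pos != 8 ==> 3*pos <= 1) && (!(3*pos != g - 15))) || lim != 8)))) && ((!(3*pos <= -9 ==> 2*g != pos - 5)) ==> (((3*pos != 8 ==> pos <= 1) && (!(pos != g - 7))) || lim != 8)))) && ((!(g > 3*pos - 11 <==> lim == pos + 1)) ==> (((3*pos <= -9 ==> 2*g != pos - 5) ==> ((pos + 3*u_1 > 11 ==> (((3*pos != 8 ==> pos <= 1) && (!(pos != g - 15))) || lim != 8)) && ((!(pos + 3*u_1 > 11)) ==> (((9*pos != 8 ==> 3*pos <= 1) && (!(3*pos != g - 15))) || lim != 8)))) && ((!(3*pos <= -9 ==> 2*g != pos - 5)) ==> (((3*pos != 8 ==> pos <= 1) && (!(pos != g - 7))) || lim != 8))))).
Before the if: ((pos + 2*u == 3 ==> 3*pos < 2) ==> (((g > 3*pos - 11 <==> lim == pos + 1) ==> (((3*pos <= -9 ==> 2*g != pos - 5) ==> ((3*g + pos > 11 ==> (((3*pos != 8 ==> pos <= 1) && (!(pos != g - 15))) || lim != 8)) && ((!(3*g + pos > 11)) ==> (((9*pos != 8 ==> 3*pos <= 1) && (!(3*pos != g - 15))) || lim != 8)))) && ((!(3*pos <= -9 ==> 2*g != pos - 5)) ==> (((3*pos != 8 ==> pos <= 1) && (!(pos != g - 7))) || lim != 8)))) && ((!(g > 3*pos - 11 <==> lim == pos + 1)) ==> (((3*pos <= -9 ==> 2*g != pos - 5) ==> ((pos + 3*u > 11 ==> (((3*pos != 8 ==> pos <= 1) && (!(pos != g - 15))) || lim != 8)) && ((!(pos + 3*u > 11)) ==> (((9*pos != 8 ==> 3*pos <= 1) && (!(3*pos != g - 15))) || lim != 8)))) && ((!(3*pos <= -9 ==> 2*g != pos - 5)) ==> (((3*pos != 8 ==> pos <= 1) && (!(pos != g - 7))) || lim != 8)))))) && ((!(pos + 2*u == 3 ==> 3*pos < 2)) ==> (forall u_1. (((g > 3*pos - 11 <==> lim == pos + 1) ==> (((3*pos <= -9 ==> 2*g != pos - 5) ==> ((3*g + pos > 11 ==> (((3*pos != 8 ==> pos <= 1) && (!(pos != g - 15))) || lim != 8)) && ((!(3*g + pos > 11)) ==> (((9*pos != 8 ==> 3*pos <= 1) && (!(3*pos != g - 15))) || lim != 8)))) && ((!(3*pos <= -9 ==> 2*g != pos - 5)) ==> (((3*pos != 8 ==> pos <= 1) && (!(pos != g - 7))) || lim != 8)))) && ((!(g > 3*pos - 11 <==> lim == pos + 1)) ==> (((3*pos <= -9 ==> 2*g != pos - 5) ==> ((pos + 3*u_1 > 11 ==> (((3*pos != 8 ==> pos <= 1) && (!(pos != g - 15))) || lim != 8)) && ((!(pos + 3*u_1 > 11)) ==> (((9*pos != 8 ==> 3*pos <= 1) && (!(3*pos != g - 15))) || lim != 8)))) && ((!(3*pos <= -9 ==> 2*g != pos - 5)) ==> (((3*pos != 8 ==> pos <= 1) && (!(pos != g - 7))) || lim != 8)))))))
Answer: WP = ((pos + 2*u == 3 ==> 3*pos < 2) ==> (((g > 3*pos - 11 <==> lim == pos + 1) ==> (((3*pos <= -9 ==> 2*g != pos - 5) ==> ((3*g + pos > 11 ==> (((3*pos != 8 ==> pos <= 1) && (!(pos != g - 15))) || lim != 8)) && ((!(3*g + pos > 11)) ==> (((9*pos != 8 ==> 3*pos <= 1) && (!(3*pos != g - 15))) || lim != 8)))) && ((!(3*pos <= -9 ==> 2*g != pos - 5)) ==> (((3*pos != 8 ==> pos <= 1) && (!(pos != g - 7))) || lim != 8)))) && ((!(g > 3*pos - 11 <==> lim == pos + 1)) ==> (((3*pos <= -9 ==> 2*g != pos - 5) ==> ((pos + 3*u > 11 ==> (((3*pos != 8 ==> pos <= 1) && (!(pos != g - 15))) || lim != 8)) && ((!(pos + 3*u > 11)) ==> (((9*pos != 8 ==> 3*pos <= 1) && (!(3*pos != g - 15))) || lim != 8)))) && ((!(3*pos <= -9 ==> 2*g != pos - 5)) ==> (((3*pos != 8 ==> pos <= 1) && (!(pos != g - 7))) || lim != 8)))))) && ((!(pos + 2*u == 3 ==> 3*pos < 2)) ==> (forall u_1. (((g > 3*pos - 11 <==> lim == pos + 1) ==> (((3*pos <= -9 ==> 2*g != pos - 5) ==> ((3*g + pos > 11 ==> (((3*pos != 8 ==> pos <= 1) && (!(pos != g - 15))) || lim != 8)) && ((!(3*g + pos > 11)) ==> (((9*pos != 8 ==> 3*pos <= 1) && (!(3*pos != g - 15))) || lim != 8)))) && ((!(3*pos <= -9 ==> 2*g != pos - 5)) ==> (((3*pos != 8 ==> pos <= 1) && (!(pos != g - 7))) || lim != 8)))) && ((!(g > 3*pos - 11 <==> lim == pos + 1)) ==> (((3*pos <= -9 ==> 2*g != pos - 5) ==> ((pos + 3*u_1 > 11 ==> (((3*pos != 8 ==> pos <= 1) && (!(pos != g - 15))) || lim != 8)) && ((!(pos + 3*u_1 > 11)) ==> (((9*pos != 8 ==> 3*pos <= 1) && (!(3*pos != g - 15))) || lim != 8)))) && ((!(3*pos <= -9 ==> 2*g != pos - 5)) ==> (((3*pos != 8 ==> pos <= 1) && (!(pos != g - 7))) || lim != 8)))))))


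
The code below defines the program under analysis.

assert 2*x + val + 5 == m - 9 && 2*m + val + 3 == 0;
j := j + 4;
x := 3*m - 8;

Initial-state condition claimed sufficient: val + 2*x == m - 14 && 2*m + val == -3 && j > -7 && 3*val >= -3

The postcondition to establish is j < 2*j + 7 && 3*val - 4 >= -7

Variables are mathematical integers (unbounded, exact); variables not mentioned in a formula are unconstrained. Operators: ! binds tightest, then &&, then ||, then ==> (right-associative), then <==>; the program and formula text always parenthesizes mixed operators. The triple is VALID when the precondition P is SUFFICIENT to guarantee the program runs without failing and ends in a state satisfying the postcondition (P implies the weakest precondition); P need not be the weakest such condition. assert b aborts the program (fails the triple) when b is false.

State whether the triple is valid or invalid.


Working backward. After the program, the postcondition j < 2*j + 7 && 3*val - 4 >= -7 must hold; in canonical form it is j > -7 && 3*val >= -3.
Before x := 3*m - 8: j > -7 && 3*val >= -3
Before j := j + 4: j > -11 && 3*val >= -3
Before assert 2*x + val + 5 == m - 9 && 2*m + val + 3 == 0: val + 2*x == m - 14 && 2*m + val == -3 && j > -11 && 3*val >= -3
The weakest precondition is val + 2*x == m - 14 && 2*m + val == -3 && j > -11 && 3*val >= -3.
Check whether val + 2*x == m - 14 && 2*m + val == -3 && j > -7 && 3*val >= -3 implies it.
Every state satisfying the precondition satisfies the weakest precondition: the implication holds.
Answer: valid


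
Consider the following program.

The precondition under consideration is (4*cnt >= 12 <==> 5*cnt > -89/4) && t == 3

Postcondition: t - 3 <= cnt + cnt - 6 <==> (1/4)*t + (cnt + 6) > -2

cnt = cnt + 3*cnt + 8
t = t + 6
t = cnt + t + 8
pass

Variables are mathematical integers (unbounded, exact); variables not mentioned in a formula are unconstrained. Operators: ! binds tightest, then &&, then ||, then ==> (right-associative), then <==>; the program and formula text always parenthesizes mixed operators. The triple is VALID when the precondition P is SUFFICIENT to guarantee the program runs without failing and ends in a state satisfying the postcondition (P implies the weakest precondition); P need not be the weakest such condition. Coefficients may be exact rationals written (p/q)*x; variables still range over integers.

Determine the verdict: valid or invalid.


Working backward. After the program, the postcondition t - 3 <= cnt + cnt - 6 <==> (1/4)*t + (cnt + 6) > -2 must hold; in canonical form it is t <= 2*cnt - 3 <==> cnt + (1/4)*t > -8.
Before skip: t <= 2*cnt - 3 <==> cnt + (1/4)*t > -8
Before t := cnt + t + 8: t <= cnt - 11 <==> (5/4)*cnt + (1/4)*t > -10
Before t := t + 6: t <= cnt - 17 <==> (5/4)*cnt + (1/4)*t > -23/2
Before cnt := cnt + 3*cnt + 8: t <= 4*cnt - 9 <==> 5*cnt + (1/4)*t > -43/2
The weakest precondition is t <= 4*cnt - 9 <==> 5*cnt + (1/4)*t > -43/2.
Check whether (4*cnt >= 12 <==> 5*cnt > -89/4) && t == 3 implies it.
Every state satisfying the precondition satisfies the weakest precondition: the implication holds.
Answer: valid


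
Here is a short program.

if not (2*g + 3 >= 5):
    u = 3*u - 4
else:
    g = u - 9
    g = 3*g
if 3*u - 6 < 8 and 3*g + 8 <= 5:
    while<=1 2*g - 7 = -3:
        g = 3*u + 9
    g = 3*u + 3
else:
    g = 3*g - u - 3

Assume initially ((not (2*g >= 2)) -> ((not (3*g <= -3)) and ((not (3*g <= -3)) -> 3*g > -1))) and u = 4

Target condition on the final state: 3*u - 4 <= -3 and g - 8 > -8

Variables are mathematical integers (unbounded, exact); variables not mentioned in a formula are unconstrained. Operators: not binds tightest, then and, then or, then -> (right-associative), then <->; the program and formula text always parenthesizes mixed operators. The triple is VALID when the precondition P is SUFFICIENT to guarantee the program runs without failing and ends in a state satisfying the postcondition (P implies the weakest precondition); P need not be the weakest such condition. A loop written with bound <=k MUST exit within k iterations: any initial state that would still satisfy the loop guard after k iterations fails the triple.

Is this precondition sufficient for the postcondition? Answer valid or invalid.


Working backward. After the program, the postcondition 3*u - 4 <= -3 and g - 8 > -8 must hold; in canonical form it is 3*u <= 1 and g > 0.
Then branch requires (2*g = 4 -> ((not (6*u = -14)) and 3*u <= 1 and 3*u > -3)) and ((not (2*g = 4)) -> (3*u <= 1 and 3*u > -3)); else branch requires 3*u <= 1 and 3*g > u + 3.
Before the if: ((3*u < 14 and 3*g <= -3) -> ((2*g = 4 -> ((not (6*u = -14)) and 3*u <= 1 and 3*u > -3)) and ((not (2*g = 4)) -> (3*u <= 1 and 3*u > -3)))) and ((not (3*u < 14 and 3*g <= -3)) -> (3*u <= 1 and 3*g > u + 3))
Then branch requires ((9*u < 26 and 3*g <= -3) -> ((2*g = 4 -> ((not (18*u = 10)) and 9*u <= 13 and 9*u > 9)) and ((not (2*g = 4)) -> (9*u <= 13 and 9*u > 9)))) and ((not (9*u < 26 and 3*g <= -3)) -> (9*u <= 13 and 3*g > 3*u - 1)); else branch requires ((3*u < 14 and 9*u <= 78) -> ((6*u = 58 -> ((not (6*u = -14)) and 3*u <= 1 and 3*u > -3)) and ((not (6*u = 58)) -> (3*u <= 1 and 3*u > -3)))) and ((not (3*u < 14 and 9*u <= 78)) -> (3*u <= 1 and 8*u > 84)).
Before the if: ((not (2*g >= 2)) -> (((9*u < 26 and 3*g <= -3) -> ((2*g = 4 -> ((not (18*u = 10)) and 9*u <= 13 and 9*u > 9)) and ((not (2*g = 4)) -> (9*u <= 13 and 9*u > 9)))) and ((not (9*u < 26 and 3*g <= -3)) -> (9*u <= 13 and 3*g > 3*u - 1)))) and (2*g >= 2 -> (((3*u < 14 and 9*u <= 78) -> ((6*u = 58 -> ((not (6*u = -14)) and 3*u <= 1 and 3*u > -3)) and ((not (6*u = 58)) -> (3*u <= 1 and 3*u > -3)))) and ((not (3*u < 14 and 9*u <= 78)) -> (3*u <= 1 and 8*u > 84))))
The weakest precondition is ((not (2*g >= 2)) -> (((9*u < 26 and 3*g <= -3) -> ((2*g = 4 -> ((not (18*u = 10)) and 9*u <= 13 and 9*u > 9)) and ((not (2*g = 4)) -> (9*u <= 13 and 9*u > 9)))) and ((not (9*u < 26 and 3*g <= -3)) -> (9*u <= 13 and 3*g > 3*u - 1)))) and (2*g >= 2 -> (((3*u < 14 and 9*u <= 78) -> ((6*u = 58 -> ((not (6*u = -14)) and 3*u <= 1 and 3*u > -3)) and ((not (6*u = 58)) -> (3*u <= 1 and 3*u > -3)))) and ((not (3*u < 14 and 9*u <= 78)) -> (3*u <= 1 and 8*u > 84)))).
Check whether ((not (2*g >= 2)) -> ((not (3*g <= -3)) and ((not (3*g <= -3)) -> 3*g > -1))) and u = 4 implies it.
Countermodel: at the initial state g = 0, u = 4, the precondition holds but the weakest precondition fails.
Answer: invalid


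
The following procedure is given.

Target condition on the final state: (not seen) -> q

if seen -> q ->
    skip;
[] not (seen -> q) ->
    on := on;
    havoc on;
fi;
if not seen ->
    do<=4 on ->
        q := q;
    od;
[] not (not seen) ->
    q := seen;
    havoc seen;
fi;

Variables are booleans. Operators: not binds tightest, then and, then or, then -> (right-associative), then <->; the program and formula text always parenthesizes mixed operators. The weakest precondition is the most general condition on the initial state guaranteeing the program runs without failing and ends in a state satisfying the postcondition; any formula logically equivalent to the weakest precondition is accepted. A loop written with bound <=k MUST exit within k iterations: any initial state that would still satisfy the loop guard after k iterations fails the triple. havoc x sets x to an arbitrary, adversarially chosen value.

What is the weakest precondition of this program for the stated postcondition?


Working backward. After the program, (not seen) -> q must hold.
Then branch requires (on -> ((on -> ((on -> ((on -> ((not on) and ((not seen) -> q))) and ((not on) -> ((not seen) -> q)))) and ((not on) -> ((not seen) -> q)))) and ((not on) -> ((not seen) -> q)))) and ((not on) -> ((not seen) -> q)); else branch requires seen.
Before the if: (not seen) -> ((on -> ((on -> ((on -> ((on -> ((not on) and ((not seen) -> q))) and ((not on) -> ((not seen) -> q)))) and ((not on) -> ((not seen) -> q)))) and ((not on) -> ((not seen) -> q)))) and ((not on) -> ((not seen) -> q)))
Then branch requires (not seen) -> ((on -> ((on -> ((on -> ((on -> ((not on) and ((not seen) -> q))) and ((not on) -> ((not seen) -> q)))) and ((not on) -> ((not seen) -> q)))) and ((not on) -> ((not seen) -> q)))) and ((not on) -> ((not seen) -> q))); else branch requires seen and ((not seen) -> ((not seen) -> q)).
Before the if: ((seen -> q) -> ((not seen) -> ((on -> ((on -> ((on -> ((on -> ((not on) and ((not seen) -> q))) and ((not on) -> ((not seen) -> q)))) and ((not on) -> ((not seen) -> q)))) and ((not on) -> ((not seen) -> q)))) and ((not on) -> ((not seen) -> q))))) and ((not (seen -> q)) -> (seen and ((not seen) -> ((not seen) -> q))))
Answer: WP = ((seen -> q) -> ((not seen) -> ((on -> ((on -> ((on -> ((on -> ((not on) and ((not seen) -> q))) and ((not on) -> ((not seen) -> q)))) and ((not on) -> ((not seen) -> q)))) and ((not on) -> ((not seen) -> q)))) and ((not on) -> ((not seen) -> q))))) and ((not (seen -> q)) -> (seen and ((not seen) -> ((not seen) -> q))))


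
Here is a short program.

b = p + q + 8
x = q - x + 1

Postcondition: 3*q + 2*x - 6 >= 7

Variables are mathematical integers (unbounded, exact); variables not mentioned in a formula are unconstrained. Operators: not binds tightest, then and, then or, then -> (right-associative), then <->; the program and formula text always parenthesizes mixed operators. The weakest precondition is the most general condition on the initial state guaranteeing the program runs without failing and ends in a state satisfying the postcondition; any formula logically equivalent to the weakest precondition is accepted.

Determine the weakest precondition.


Working backward. After the program, the postcondition 3*q + 2*x - 6 >= 7 must hold; in canonical form it is 3*q + 2*x >= 13.
Before x := q - x + 1: 5*q >= 2*x + 11
Before b := p + q + 8: 5*q >= 2*x + 11
Answer: WP = 5*q >= 2*x + 11


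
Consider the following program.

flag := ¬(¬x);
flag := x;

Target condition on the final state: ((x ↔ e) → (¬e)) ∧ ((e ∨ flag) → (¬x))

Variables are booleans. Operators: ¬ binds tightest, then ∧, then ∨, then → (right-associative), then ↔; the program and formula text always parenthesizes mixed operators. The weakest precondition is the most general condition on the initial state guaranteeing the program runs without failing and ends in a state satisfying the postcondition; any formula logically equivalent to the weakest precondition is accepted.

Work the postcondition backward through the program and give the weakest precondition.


Working backward. After the program, ((x ↔ e) → (¬e)) ∧ ((e ∨ flag) → (¬x)) must hold.
Before flag := x: ((x ↔ e) → (¬e)) ∧ ((e ∨ x) → (¬x))
Before flag := ¬(¬x): ((x ↔ e) → (¬e)) ∧ ((e ∨ x) → (¬x))
Answer: WP = ((x ↔ e) → (¬e)) ∧ ((e ∨ x) → (¬x))


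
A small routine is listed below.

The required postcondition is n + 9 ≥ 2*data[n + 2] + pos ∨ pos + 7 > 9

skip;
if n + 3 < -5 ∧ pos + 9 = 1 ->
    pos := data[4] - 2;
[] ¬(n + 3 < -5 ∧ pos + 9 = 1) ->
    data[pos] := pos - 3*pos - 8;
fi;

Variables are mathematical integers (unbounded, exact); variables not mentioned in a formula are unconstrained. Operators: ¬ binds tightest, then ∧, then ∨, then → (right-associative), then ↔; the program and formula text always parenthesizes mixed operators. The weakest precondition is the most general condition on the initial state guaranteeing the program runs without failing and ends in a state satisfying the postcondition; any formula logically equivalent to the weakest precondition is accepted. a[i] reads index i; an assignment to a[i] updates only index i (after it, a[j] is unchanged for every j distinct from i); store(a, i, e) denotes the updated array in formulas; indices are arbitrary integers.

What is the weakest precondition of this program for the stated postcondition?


Working backward. After the program, the postcondition n + 9 ≥ 2*data[n + 2] + pos ∨ pos + 7 > 9 must hold; in canonical form it is n ≥ 2*data[n + 2] + pos - 9 ∨ pos > 2.
Then branch requires n ≥ 2*data[n + 2] + data[4] - 11 ∨ data[4] > 4; else branch requires n ≥ 2*store(data, pos, -2*pos - 8)[n + 2] + pos - 9 ∨ pos > 2.
Before the if: ((n < -8 ∧ pos = -8) → (n ≥ 2*data[n + 2] + data[4] - 11 ∨ data[4] > 4)) ∧ ((¬(n < -8 ∧ pos = -8)) → (n ≥ 2*store(data, pos, -2*pos - 8)[n + 2] + pos - 9 ∨ pos > 2))
Before skip: ((n < -8 ∧ pos = -8) → (n ≥ 2*data[n + 2] + data[4] - 11 ∨ data[4] > 4)) ∧ ((¬(n < -8 ∧ pos = -8)) → (n ≥ 2*store(data, pos, -2*pos - 8)[n + 2] + pos - 9 ∨ pos > 2))
Answer: WP = ((n < -8 ∧ pos = -8) → (n ≥ 2*data[n + 2] + data[4] - 11 ∨ data[4] > 4)) ∧ ((¬(n < -8 ∧ pos = -8)) → (n ≥ 2*store(data, pos, -2*pos - 8)[n + 2] + pos - 9 ∨ pos > 2))


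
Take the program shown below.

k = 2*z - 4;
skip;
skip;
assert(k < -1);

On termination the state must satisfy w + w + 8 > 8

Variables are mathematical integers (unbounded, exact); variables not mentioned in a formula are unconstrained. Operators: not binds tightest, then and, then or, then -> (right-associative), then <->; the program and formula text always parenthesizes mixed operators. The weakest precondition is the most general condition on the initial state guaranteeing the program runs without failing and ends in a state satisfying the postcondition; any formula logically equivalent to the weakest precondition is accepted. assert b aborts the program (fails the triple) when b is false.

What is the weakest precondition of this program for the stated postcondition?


Working backward. After the program, the postcondition w + w + 8 > 8 must hold; in canonical form it is 2*w > 0.
Before assert k < -1: k < -1 and 2*w > 0
Before skip: k < -1 and 2*w > 0
Before skip: k < -1 and 2*w > 0
Before k := 2*z - 4: 2*z < 3 and 2*w > 0
Answer: WP = 2*z < 3 and 2*w > 0


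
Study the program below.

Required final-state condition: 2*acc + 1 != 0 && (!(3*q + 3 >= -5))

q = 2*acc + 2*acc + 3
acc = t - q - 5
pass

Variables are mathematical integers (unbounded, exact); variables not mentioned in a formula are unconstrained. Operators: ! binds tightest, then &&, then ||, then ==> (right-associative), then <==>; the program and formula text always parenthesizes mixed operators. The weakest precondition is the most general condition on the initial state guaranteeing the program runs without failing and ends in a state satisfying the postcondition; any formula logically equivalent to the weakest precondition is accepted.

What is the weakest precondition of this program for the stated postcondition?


Working backward. After the program, the postcondition 2*acc + 1 != 0 && (!(3*q + 3 >= -5)) must hold; in canonical form it is 2*acc != -1 && (!(3*q >= -8)).
Before skip: 2*acc != -1 && (!(3*q >= -8))
Before acc := t - q - 5: 2*t != 2*q + 9 && (!(3*q >= -8))
Before q := 2*acc + 2*acc + 3: 2*t != 8*acc + 15 && (!(12*acc >= -17))
Answer: WP = 2*t != 8*acc + 15 && (!(12*acc >= -17))


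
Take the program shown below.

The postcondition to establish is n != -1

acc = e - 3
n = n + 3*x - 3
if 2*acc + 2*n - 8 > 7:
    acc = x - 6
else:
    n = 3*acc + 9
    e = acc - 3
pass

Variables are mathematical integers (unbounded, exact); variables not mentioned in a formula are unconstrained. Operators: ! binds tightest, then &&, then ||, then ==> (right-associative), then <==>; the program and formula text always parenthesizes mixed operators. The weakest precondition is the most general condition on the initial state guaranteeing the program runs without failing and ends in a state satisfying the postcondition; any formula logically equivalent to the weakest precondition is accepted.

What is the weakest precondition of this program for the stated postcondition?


Working backward. After the program, n != -1 must hold.
Before skip: n != -1
Then branch requires n != -1; else branch requires 3*acc != -10.
Before the if: (2*acc + 2*n > 15 ==> n != -1) && ((!(2*acc + 2*n > 15)) ==> 3*acc != -10)
Before n := n + 3*x - 3: (2*acc + 2*n + 6*x > 21 ==> n + 3*x != 2) && ((!(2*acc + 2*n + 6*x > 21)) ==> 3*acc != -10)
Before acc := e - 3: (2*e + 2*n + 6*x > 27 ==> n + 3*x != 2) && ((!(2*e + 2*n + 6*x > 27)) ==> 3*e != -1)
Answer: WP = (2*e + 2*n + 6*x > 27 ==> n + 3*x != 2) && ((!(2*e + 2*n + 6*x > 27)) ==> 3*e != -1)


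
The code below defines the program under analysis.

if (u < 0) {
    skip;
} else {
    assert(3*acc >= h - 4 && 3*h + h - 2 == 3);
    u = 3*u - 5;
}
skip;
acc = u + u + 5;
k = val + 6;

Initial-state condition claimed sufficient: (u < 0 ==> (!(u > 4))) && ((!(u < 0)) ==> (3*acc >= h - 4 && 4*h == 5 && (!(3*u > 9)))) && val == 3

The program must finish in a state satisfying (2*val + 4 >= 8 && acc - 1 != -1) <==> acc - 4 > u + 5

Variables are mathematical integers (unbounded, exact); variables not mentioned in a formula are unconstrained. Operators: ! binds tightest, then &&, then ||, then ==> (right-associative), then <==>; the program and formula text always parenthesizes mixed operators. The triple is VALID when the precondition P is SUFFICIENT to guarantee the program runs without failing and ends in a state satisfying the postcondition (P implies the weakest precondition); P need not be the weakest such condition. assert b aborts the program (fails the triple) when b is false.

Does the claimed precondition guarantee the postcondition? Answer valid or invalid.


Working backward. After the program, the postcondition (2*val + 4 >= 8 && acc - 1 != -1) <==> acc - 4 > u + 5 must hold; in canonical form it is (2*val >= 4 && acc != 0) <==> acc > u + 9.
Before k := val + 6: (2*val >= 4 && acc != 0) <==> acc > u + 9
Before acc := u + u + 5: (2*val >= 4 && 2*u != -5) <==> u > 4
Before skip: (2*val >= 4 && 2*u != -5) <==> u > 4
Then branch requires (2*val >= 4 && 2*u != -5) <==> u > 4; else branch requires 3*acc >= h - 4 && 4*h == 5 && ((2*val >= 4 && 6*u != 5) <==> 3*u > 9).
Before the if: (u < 0 ==> ((2*val >= 4 && 2*u != -5) <==> u > 4)) && ((!(u < 0)) ==> (3*acc >= h - 4 && 4*h == 5 && ((2*val >= 4 && 6*u != 5) <==> 3*u > 9)))
The weakest precondition is (u < 0 ==> ((2*val >= 4 && 2*u != -5) <==> u > 4)) && ((!(u < 0)) ==> (3*acc >= h - 4 && 4*h == 5 && ((2*val >= 4 && 6*u != 5) <==> 3*u > 9))).
Check whether (u < 0 ==> (!(u > 4))) && ((!(u < 0)) ==> (3*acc >= h - 4 && 4*h == 5 && (!(3*u > 9)))) && val == 3 implies it.
Countermodel: at the initial state acc = 0, h = 0, u = -1, val = 3, the precondition holds but the weakest precondition fails.
Answer: invalid


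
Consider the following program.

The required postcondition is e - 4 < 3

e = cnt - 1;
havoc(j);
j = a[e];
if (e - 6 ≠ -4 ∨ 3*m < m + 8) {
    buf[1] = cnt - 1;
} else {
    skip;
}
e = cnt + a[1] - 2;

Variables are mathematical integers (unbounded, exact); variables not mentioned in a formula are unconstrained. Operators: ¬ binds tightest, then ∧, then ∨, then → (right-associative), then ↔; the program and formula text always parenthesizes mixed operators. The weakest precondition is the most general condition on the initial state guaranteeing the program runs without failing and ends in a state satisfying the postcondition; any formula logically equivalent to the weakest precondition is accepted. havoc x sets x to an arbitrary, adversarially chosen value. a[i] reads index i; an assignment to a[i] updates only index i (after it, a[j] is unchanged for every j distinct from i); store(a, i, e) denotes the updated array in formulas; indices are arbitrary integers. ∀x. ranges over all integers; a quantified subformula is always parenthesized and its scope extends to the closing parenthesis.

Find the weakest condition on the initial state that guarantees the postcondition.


Working backward. After the program, the postcondition e - 4 < 3 must hold; in canonical form it is e < 7.
Before e := cnt + a[1] - 2: a[1] + cnt < 9
Then branch requires a[1] + cnt < 9; else branch requires a[1] + cnt < 9.
Before the if: ((e ≠ 2 ∨ 2*m < 8) → a[1] + cnt < 9) ∧ ((¬(e ≠ 2 ∨ 2*m < 8)) → a[1] + cnt < 9)
Before j := a[e]: ((e ≠ 2 ∨ 2*m < 8) → a[1] + cnt < 9) ∧ ((¬(e ≠ 2 ∨ 2*m < 8)) → a[1] + cnt < 9)
Before havoc j: ((e ≠ 2 ∨ 2*m < 8) → a[1] + cnt < 9) ∧ ((¬(e ≠ 2 ∨ 2*m < 8)) → a[1] + cnt < 9)
Before e := cnt - 1: ((cnt ≠ 3 ∨ 2*m < 8) → a[1] + cnt < 9) ∧ ((¬(cnt ≠ 3 ∨ 2*m < 8)) → a[1] + cnt < 9)
Answer: WP = ((cnt ≠ 3 ∨ 2*m < 8) → a[1] + cnt < 9) ∧ ((¬(cnt ≠ 3 ∨ 2*m < 8)) → a[1] + cnt < 9)


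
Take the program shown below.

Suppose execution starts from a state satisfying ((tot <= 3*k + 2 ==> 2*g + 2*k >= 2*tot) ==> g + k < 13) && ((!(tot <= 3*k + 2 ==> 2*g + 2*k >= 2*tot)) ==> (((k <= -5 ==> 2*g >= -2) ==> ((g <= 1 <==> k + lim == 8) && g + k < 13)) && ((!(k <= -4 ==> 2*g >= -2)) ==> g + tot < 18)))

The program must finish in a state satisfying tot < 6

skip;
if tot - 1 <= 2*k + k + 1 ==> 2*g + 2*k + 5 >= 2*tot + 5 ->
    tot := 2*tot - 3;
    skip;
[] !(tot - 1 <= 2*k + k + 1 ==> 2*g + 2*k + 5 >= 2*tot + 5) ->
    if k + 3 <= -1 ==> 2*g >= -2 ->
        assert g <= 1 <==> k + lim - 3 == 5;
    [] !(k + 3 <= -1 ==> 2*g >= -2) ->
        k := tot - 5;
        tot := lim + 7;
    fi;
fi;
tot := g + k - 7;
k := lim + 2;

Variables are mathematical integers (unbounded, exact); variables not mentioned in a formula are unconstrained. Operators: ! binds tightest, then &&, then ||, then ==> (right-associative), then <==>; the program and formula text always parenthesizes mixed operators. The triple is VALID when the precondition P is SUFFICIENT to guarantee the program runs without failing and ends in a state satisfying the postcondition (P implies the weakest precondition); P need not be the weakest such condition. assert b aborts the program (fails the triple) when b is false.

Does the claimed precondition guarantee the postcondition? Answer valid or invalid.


Working backward. After the program, tot < 6 must hold.
Before k := lim + 2: tot < 6
Before tot := g + k - 7: g + k < 13
Then branch requires g + k < 13; else branch requires ((k <= -4 ==> 2*g >= -2) ==> ((g <= 1 <==> k + lim == 8) && g + k < 13)) && ((!(k <= -4 ==> 2*g >= -2)) ==> g + tot < 18).
Before the if: ((tot <= 3*k + 2 ==> 2*g + 2*k >= 2*tot) ==> g + k < 13) && ((!(tot <= 3*k + 2 ==> 2*g + 2*k >= 2*tot)) ==> (((k <= -4 ==> 2*g >= -2) ==> ((g <= 1 <==> k + lim == 8) && g + k < 13)) && ((!(k <= -4 ==> 2*g >= -2)) ==> g + tot < 18)))
Before skip: ((tot <= 3*k + 2 ==> 2*g + 2*k >= 2*tot) ==> g + k < 13) && ((!(tot <= 3*k + 2 ==> 2*g + 2*k >= 2*tot)) ==> (((k <= -4 ==> 2*g >= -2) ==> ((g <= 1 <==> k + lim == 8) && g + k < 13)) && ((!(k <= -4 ==> 2*g >= -2)) ==> g + tot < 18)))
The weakest precondition is ((tot <= 3*k + 2 ==> 2*g + 2*k >= 2*tot) ==> g + k < 13) && ((!(tot <= 3*k + 2 ==> 2*g + 2*k >= 2*tot)) ==> (((k <= -4 ==> 2*g >= -2) ==> ((g <= 1 <==> k + lim == 8) && g + k < 13)) && ((!(k <= -4 ==> 2*g >= -2)) ==> g + tot < 18))).
Check whether ((tot <= 3*k + 2 ==> 2*g + 2*k >= 2*tot) ==> g + k < 13) && ((!(tot <= 3*k + 2 ==> 2*g + 2*k >= 2*tot)) ==> (((k <= -5 ==> 2*g >= -2) ==> ((g <= 1 <==> k + lim == 8) && g + k < 13)) && ((!(k <= -4 ==> 2*g >= -2)) ==> g + tot < 18))) implies it.
Every state satisfying the precondition satisfies the weakest precondition: the implication holds.
Answer: valid


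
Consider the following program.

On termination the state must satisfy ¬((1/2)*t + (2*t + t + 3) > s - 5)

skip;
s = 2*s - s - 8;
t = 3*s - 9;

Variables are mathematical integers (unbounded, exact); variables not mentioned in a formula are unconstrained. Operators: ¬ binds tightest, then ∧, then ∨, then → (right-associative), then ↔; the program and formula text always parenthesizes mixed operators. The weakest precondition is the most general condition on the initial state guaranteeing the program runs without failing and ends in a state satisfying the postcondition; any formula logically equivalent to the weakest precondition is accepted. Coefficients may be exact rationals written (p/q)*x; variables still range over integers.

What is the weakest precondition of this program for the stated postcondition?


Working backward. After the program, the postcondition ¬((1/2)*t + (2*t + t + 3) > s - 5) must hold; in canonical form it is ¬((7/2)*t > s - 8).
Before t := 3*s - 9: ¬((19/2)*s > 47/2)
Before s := 2*s - s - 8: ¬((19/2)*s > 199/2)
Before skip: ¬((19/2)*s > 199/2)
Answer: WP = ¬((19/2)*s > 199/2)


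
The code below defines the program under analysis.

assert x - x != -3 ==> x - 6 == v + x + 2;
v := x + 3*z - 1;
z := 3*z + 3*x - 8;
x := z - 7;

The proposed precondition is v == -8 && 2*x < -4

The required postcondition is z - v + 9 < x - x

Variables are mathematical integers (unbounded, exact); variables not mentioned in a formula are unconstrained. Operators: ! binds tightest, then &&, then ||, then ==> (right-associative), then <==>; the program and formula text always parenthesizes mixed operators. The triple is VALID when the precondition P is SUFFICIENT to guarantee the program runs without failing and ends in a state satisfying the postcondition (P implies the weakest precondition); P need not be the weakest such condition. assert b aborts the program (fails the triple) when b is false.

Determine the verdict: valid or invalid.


Working backward. After the program, the postcondition z - v + 9 < x - x must hold; in canonical form it is z < v - 9.
Before x := z - 7: z < v - 9
Before z := 3*z + 3*x - 8: 3*x + 3*z < v - 1
Before v := x + 3*z - 1: 2*x < -2
Before assert x - x != -3 ==> x - 6 == v + x + 2: v == -8 && 2*x < -2
The weakest precondition is v == -8 && 2*x < -2.
Check whether v == -8 && 2*x < -4 implies it.
Every state satisfying the precondition satisfies the weakest precondition: the implication holds.
Answer: valid


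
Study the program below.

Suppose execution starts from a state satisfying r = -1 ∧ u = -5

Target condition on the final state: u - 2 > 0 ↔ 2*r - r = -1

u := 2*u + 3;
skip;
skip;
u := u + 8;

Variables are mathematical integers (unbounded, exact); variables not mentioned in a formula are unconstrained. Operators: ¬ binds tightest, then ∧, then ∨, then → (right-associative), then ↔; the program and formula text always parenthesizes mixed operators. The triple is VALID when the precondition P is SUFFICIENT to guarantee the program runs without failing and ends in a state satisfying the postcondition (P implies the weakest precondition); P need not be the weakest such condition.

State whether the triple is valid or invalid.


Working backward. After the program, the postcondition u - 2 > 0 ↔ 2*r - r = -1 must hold; in canonical form it is u > 2 ↔ r = -1.
Before u := u + 8: u > -6 ↔ r = -1
Before skip: u > -6 ↔ r = -1
Before skip: u > -6 ↔ r = -1
Before u := 2*u + 3: 2*u > -9 ↔ r = -1
The weakest precondition is 2*u > -9 ↔ r = -1.
Check whether r = -1 ∧ u = -5 implies it.
Countermodel: at the initial state r = -1, u = -5, the precondition holds but the weakest precondition fails.
Answer: invalid


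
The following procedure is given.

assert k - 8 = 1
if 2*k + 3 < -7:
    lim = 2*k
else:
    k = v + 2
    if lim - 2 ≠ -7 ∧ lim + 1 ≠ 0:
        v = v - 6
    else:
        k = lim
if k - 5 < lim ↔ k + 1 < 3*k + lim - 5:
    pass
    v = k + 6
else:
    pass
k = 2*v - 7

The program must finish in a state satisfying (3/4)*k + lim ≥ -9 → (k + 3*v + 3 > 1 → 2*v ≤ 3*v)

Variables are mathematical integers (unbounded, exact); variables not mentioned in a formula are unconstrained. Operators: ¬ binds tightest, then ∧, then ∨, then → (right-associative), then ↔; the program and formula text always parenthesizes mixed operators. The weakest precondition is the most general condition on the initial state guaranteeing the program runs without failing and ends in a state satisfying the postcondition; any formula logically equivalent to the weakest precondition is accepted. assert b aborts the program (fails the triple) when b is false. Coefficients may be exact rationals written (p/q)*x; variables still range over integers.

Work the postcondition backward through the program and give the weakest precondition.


Working backward. After the program, the postcondition (3/4)*k + lim ≥ -9 → (k + 3*v + 3 > 1 → 2*v ≤ 3*v) must hold; in canonical form it is (3/4)*k + lim ≥ -9 → (k + 3*v > -2 → v ≥ 0).
Before k := 2*v - 7: lim + (3/2)*v ≥ -15/4 → (5*v > 5 → v ≥ 0)
Then branch requires (3/2)*k + lim ≥ -51/4 → (5*k > -25 → k ≥ -6); else branch requires lim + (3/2)*v ≥ -15/4 → (5*v > 5 → v ≥ 0).
Before the if: ((k < lim + 5 ↔ 2*k + lim > 6) → ((3/2)*k + lim ≥ -51/4 → (5*k > -25 → k ≥ -6))) ∧ ((¬(k < lim + 5 ↔ 2*k + lim > 6)) → (lim + (3/2)*v ≥ -15/4 → (5*v > 5 → v ≥ 0)))
Then branch requires ((k > -5 ↔ 4*k > 6) → ((7/2)*k ≥ -51/4 → (5*k > -25 → k ≥ -6))) ∧ ((¬(k > -5 ↔ 4*k > 6)) → (2*k + (3/2)*v ≥ -15/4 → (5*v > 5 → v ≥ 0))); else branch requires ((lim ≠ -5 ∧ lim ≠ -1) → (((v < lim + 3 ↔ lim + 2*v > 2) → (lim + (3/2)*v ≥ -63/4 → (5*v > -35 → v ≥ -8))) ∧ ((¬(v < lim + 3 ↔ lim + 2*v > 2)) → (lim + (3/2)*v ≥ 21/4 → (5*v > 35 → v ≥ 6))))) ∧ ((¬(lim ≠ -5 ∧ lim ≠ -1)) → ((3*lim > 6 → ((5/2)*lim ≥ -51/4 → (5*lim > -25 → lim ≥ -6))) ∧ ((¬(3*lim > 6)) → (lim + (3/2)*v ≥ -15/4 → (5*v > 5 → v ≥ 0))))).
Before the if: (2*k < -10 → (((k > -5 ↔ 4*k > 6) → ((7/2)*k ≥ -51/4 → (5*k > -25 → k ≥ -6))) ∧ ((¬(k > -5 ↔ 4*k > 6)) → (2*k + (3/2)*v ≥ -15/4 → (5*v > 5 → v ≥ 0))))) ∧ ((¬(2*k < -10)) → (((lim ≠ -5 ∧ lim ≠ -1) → (((v < lim + 3 ↔ lim + 2*v > 2) → (lim + (3/2)*v ≥ -63/4 → (5*v > -35 → v ≥ -8))) ∧ ((¬(v < lim + 3 ↔ lim + 2*v > 2)) → (lim + (3/2)*v ≥ 21/4 → (5*v > 35 → v ≥ 6))))) ∧ ((¬(lim ≠ -5 ∧ lim ≠ -1)) → ((3*lim > 6 → ((5/2)*lim ≥ -51/4 → (5*lim > -25 → lim ≥ -6))) ∧ ((¬(3*lim > 6)) → (lim + (3/2)*v ≥ -15/4 → (5*v > 5 → v ≥ 0)))))))
Before assert k - 8 = 1: k = 9 ∧ (2*k < -10 → (((k > -5 ↔ 4*k > 6) → ((7/2)*k ≥ -51/4 → (5*k > -25 → k ≥ -6))) ∧ ((¬(k > -5 ↔ 4*k > 6)) → (2*k + (3/2)*v ≥ -15/4 → (5*v > 5 → v ≥ 0))))) ∧ ((¬(2*k < -10)) → (((lim ≠ -5 ∧ lim ≠ -1) → (((v < lim + 3 ↔ lim + 2*v > 2) → (lim + (3/2)*v ≥ -63/4 → (5*v > -35 → v ≥ -8))) ∧ ((¬(v < lim + 3 ↔ lim + 2*v > 2)) → (lim + (3/2)*v ≥ 21/4 → (5*v > 35 → v ≥ 6))))) ∧ ((¬(lim ≠ -5 ∧ lim ≠ -1)) → ((3*lim > 6 → ((5/2)*lim ≥ -51/4 → (5*lim > -25 → lim ≥ -6))) ∧ ((¬(3*lim > 6)) → (lim + (3/2)*v ≥ -15/4 → (5*v > 5 → v ≥ 0)))))))
Answer: WP = k = 9 ∧ (2*k < -10 → (((k > -5 ↔ 4*k > 6) → ((7/2)*k ≥ -51/4 → (5*k > -25 → k ≥ -6))) ∧ ((¬(k > -5 ↔ 4*k > 6)) → (2*k + (3/2)*v ≥ -15/4 → (5*v > 5 → v ≥ 0))))) ∧ ((¬(2*k < -10)) → (((lim ≠ -5 ∧ lim ≠ -1) → (((v < lim + 3 ↔ lim + 2*v > 2) → (lim + (3/2)*v ≥ -63/4 → (5*v > -35 → v ≥ -8))) ∧ ((¬(v < lim + 3 ↔ lim + 2*v > 2)) → (lim + (3/2)*v ≥ 21/4 → (5*v > 35 → v ≥ 6))))) ∧ ((¬(lim ≠ -5 ∧ lim ≠ -1)) → ((3*lim > 6 → ((5/2)*lim ≥ -51/4 → (5*lim > -25 → lim ≥ -6))) ∧ ((¬(3*lim > 6)) → (lim + (3/2)*v ≥ -15/4 → (5*v > 5 → v ≥ 0)))))))
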